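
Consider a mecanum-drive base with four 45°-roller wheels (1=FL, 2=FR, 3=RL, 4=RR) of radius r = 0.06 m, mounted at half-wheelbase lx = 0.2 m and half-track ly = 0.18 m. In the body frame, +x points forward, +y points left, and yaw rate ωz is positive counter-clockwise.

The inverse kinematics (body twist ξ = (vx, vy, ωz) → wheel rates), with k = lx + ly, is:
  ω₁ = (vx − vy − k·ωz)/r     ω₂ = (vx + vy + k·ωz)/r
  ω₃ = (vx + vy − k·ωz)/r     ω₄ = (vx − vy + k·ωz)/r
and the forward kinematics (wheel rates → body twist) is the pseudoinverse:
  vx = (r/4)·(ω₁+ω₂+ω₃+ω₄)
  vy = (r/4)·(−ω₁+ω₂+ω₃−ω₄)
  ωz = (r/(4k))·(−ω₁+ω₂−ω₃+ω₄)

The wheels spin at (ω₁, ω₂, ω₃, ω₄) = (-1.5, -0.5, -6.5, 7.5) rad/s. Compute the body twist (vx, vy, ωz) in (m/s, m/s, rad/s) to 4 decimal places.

k = lx + ly = 0.2 + 0.18 = 0.3800
ω₁+ω₂+ω₃+ω₄ = -1.0000  →  vx = (0.06/4)·-1.0000 = -0.0150
−ω₁+ω₂+ω₃−ω₄ = -13.0000  →  vy = (0.06/4)·-13.0000 = -0.1950
−ω₁+ω₂−ω₃+ω₄ = 15.0000  →  ωz = (0.06/1.5200)·15.0000 = 0.5921

(-0.0150, -0.1950, 0.5921)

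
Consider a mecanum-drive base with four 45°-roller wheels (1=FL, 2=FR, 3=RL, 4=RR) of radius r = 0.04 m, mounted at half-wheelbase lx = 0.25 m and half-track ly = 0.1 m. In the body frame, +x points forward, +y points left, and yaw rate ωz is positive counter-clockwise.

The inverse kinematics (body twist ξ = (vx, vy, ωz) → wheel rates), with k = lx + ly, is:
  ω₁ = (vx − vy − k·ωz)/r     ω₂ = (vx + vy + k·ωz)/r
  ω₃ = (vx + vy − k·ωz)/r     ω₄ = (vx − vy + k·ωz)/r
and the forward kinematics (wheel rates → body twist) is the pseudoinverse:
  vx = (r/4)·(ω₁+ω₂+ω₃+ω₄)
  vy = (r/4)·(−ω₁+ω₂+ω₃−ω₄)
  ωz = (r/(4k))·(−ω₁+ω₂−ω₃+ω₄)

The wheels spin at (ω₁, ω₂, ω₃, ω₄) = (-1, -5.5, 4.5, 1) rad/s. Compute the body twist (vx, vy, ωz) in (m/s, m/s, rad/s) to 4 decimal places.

k = lx + ly = 0.25 + 0.1 = 0.3500
ω₁+ω₂+ω₃+ω₄ = -1.0000  →  vx = (0.04/4)·-1.0000 = -0.0100
−ω₁+ω₂+ω₃−ω₄ = -1.0000  →  vy = (0.04/4)·-1.0000 = -0.0100
−ω₁+ω₂−ω₃+ω₄ = -8.0000  →  ωz = (0.04/1.4000)·-8.0000 = -0.2286

(-0.0100, -0.0100, -0.2286)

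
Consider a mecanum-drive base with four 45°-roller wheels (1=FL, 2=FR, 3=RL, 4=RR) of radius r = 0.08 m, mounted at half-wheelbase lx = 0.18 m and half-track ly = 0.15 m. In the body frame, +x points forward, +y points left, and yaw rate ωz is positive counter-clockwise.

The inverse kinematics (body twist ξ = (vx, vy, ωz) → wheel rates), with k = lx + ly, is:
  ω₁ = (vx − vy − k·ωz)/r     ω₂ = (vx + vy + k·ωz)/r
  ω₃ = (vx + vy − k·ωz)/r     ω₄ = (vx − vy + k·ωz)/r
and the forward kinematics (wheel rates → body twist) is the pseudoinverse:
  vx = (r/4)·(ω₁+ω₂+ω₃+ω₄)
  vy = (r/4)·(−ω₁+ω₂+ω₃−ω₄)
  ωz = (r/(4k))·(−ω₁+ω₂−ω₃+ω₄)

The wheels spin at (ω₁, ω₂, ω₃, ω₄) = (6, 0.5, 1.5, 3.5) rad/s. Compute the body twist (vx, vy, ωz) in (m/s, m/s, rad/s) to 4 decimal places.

k = lx + ly = 0.18 + 0.15 = 0.3300
ω₁+ω₂+ω₃+ω₄ = 11.5000  →  vx = (0.08/4)·11.5000 = 0.2300
−ω₁+ω₂+ω₃−ω₄ = -7.5000  →  vy = (0.08/4)·-7.5000 = -0.1500
−ω₁+ω₂−ω₃+ω₄ = -3.5000  →  ωz = (0.08/1.3200)·-3.5000 = -0.2121

(0.2300, -0.1500, -0.2121)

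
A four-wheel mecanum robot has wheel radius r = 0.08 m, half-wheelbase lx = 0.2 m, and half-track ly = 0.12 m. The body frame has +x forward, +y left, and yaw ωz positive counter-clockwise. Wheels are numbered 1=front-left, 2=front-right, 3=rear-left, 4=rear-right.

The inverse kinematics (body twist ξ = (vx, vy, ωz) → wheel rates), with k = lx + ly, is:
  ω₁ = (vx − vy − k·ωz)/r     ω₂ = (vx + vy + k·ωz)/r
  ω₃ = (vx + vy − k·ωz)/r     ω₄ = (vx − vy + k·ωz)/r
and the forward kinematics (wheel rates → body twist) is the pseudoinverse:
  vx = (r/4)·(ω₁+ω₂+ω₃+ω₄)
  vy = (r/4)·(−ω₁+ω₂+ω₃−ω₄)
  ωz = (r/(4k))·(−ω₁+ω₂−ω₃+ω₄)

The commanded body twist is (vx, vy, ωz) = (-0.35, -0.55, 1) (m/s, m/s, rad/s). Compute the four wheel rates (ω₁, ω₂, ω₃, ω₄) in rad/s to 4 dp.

k = lx + ly = 0.2 + 0.12 = 0.3200;  k·ωz = 0.3200·1 = 0.3200
ω₁ (FL) = (vx − vy − k·ωz)/r = -0.1200/0.08 = -1.5000
ω₂ (FR) = (vx + vy + k·ωz)/r = -0.5800/0.08 = -7.2500
ω₃ (RL) = (vx + vy − k·ωz)/r = -1.2200/0.08 = -15.2500
ω₄ (RR) = (vx − vy + k·ωz)/r = 0.5200/0.08 = 6.5000

(-1.5000, -7.2500, -15.2500, 6.5000)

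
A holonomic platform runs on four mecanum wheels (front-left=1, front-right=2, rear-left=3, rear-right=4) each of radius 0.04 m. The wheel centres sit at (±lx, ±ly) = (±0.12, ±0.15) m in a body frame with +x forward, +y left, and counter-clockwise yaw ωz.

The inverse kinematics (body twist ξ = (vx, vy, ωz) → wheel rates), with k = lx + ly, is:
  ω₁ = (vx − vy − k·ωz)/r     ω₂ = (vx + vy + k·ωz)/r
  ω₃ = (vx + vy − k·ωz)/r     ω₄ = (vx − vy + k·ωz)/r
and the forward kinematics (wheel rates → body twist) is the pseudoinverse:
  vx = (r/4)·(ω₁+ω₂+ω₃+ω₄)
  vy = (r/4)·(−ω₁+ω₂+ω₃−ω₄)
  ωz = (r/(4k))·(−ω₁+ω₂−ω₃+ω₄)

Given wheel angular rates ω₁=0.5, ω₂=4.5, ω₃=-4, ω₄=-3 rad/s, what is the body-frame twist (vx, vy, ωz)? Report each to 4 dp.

(-0.0200, 0.0300, 0.1852)

k = lx + ly = 0.12 + 0.15 = 0.2700
ω₁+ω₂+ω₃+ω₄ = -2.0000  →  vx = (0.04/4)·-2.0000 = -0.0200
−ω₁+ω₂+ω₃−ω₄ = 3.0000  →  vy = (0.04/4)·3.0000 = 0.0300
−ω₁+ω₂−ω₃+ω₄ = 5.0000  →  ωz = (0.04/1.0800)·5.0000 = 0.1852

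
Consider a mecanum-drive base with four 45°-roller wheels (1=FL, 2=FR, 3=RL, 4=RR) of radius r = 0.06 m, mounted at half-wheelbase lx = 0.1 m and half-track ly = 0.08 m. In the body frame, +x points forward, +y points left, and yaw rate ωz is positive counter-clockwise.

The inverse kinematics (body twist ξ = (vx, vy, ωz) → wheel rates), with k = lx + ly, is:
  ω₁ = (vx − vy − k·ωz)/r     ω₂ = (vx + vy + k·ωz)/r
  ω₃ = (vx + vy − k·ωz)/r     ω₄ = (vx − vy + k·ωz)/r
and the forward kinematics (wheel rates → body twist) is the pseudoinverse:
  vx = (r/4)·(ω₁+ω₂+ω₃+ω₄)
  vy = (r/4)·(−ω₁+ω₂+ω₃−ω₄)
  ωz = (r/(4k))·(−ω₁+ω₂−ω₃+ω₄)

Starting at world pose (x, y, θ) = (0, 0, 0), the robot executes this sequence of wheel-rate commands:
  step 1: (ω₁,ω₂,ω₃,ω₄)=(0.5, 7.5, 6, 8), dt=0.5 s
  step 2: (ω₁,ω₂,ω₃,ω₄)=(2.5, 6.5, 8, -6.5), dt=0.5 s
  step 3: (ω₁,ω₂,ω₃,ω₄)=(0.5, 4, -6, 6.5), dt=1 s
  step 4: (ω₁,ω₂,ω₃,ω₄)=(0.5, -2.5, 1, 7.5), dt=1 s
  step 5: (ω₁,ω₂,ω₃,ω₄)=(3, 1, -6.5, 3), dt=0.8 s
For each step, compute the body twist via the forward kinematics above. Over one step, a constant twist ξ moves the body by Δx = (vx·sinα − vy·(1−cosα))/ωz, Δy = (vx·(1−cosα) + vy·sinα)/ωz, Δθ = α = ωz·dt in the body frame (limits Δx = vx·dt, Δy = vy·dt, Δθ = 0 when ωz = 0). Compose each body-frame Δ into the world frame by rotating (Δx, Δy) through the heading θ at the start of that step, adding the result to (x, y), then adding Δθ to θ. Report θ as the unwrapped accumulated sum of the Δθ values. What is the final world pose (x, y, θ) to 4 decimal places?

(0.6248, 0.2645, 2.0625)

step 1: ξ=(vx,vy,ωz)=(0.3300, 0.0750, 0.7500), dt=0.5 → body Δ=(0.1542, 0.0672, 0.3750) → world pose (0.1542, 0.0672, 0.3750)
step 2: ξ=(vx,vy,ωz)=(0.1575, 0.2775, -0.8750), dt=0.5 → body Δ=(0.1061, 0.1174, -0.4375) → world pose (0.2100, 0.2153, -0.0625)
step 3: ξ=(vx,vy,ωz)=(0.0750, -0.1350, 1.3333), dt=1.0 → body Δ=(0.1321, -0.0554, 1.3333) → world pose (0.3383, 0.1518, 1.2708)
step 4: ξ=(vx,vy,ωz)=(0.0975, -0.1425, 0.2917), dt=1.0 → body Δ=(0.1168, -0.1264, 0.2917) → world pose (0.4936, 0.2260, 1.5625)
step 5: ξ=(vx,vy,ωz)=(0.0075, -0.1725, 0.6250), dt=0.8 → body Δ=(0.0395, -0.1309, 0.5000) → world pose (0.6248, 0.2645, 2.0625)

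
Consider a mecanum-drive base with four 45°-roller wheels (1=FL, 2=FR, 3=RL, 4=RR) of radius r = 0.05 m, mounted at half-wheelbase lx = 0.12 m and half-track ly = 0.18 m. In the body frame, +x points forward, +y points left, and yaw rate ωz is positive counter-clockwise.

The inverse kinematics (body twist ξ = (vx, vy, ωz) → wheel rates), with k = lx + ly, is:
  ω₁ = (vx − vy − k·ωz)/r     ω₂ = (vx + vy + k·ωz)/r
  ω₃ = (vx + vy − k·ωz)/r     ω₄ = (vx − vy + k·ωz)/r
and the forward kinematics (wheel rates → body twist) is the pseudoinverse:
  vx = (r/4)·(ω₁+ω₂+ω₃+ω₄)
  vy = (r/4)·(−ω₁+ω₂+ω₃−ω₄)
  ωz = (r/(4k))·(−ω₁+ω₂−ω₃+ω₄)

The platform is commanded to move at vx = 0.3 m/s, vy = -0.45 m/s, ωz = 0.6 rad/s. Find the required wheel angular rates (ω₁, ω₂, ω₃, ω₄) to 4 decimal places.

k = lx + ly = 0.12 + 0.18 = 0.3000;  k·ωz = 0.3000·0.6 = 0.1800
ω₁ (FL) = (vx − vy − k·ωz)/r = 0.5700/0.05 = 11.4000
ω₂ (FR) = (vx + vy + k·ωz)/r = 0.0300/0.05 = 0.6000
ω₃ (RL) = (vx + vy − k·ωz)/r = -0.3300/0.05 = -6.6000
ω₄ (RR) = (vx − vy + k·ωz)/r = 0.9300/0.05 = 18.6000

(11.4000, 0.6000, -6.6000, 18.6000)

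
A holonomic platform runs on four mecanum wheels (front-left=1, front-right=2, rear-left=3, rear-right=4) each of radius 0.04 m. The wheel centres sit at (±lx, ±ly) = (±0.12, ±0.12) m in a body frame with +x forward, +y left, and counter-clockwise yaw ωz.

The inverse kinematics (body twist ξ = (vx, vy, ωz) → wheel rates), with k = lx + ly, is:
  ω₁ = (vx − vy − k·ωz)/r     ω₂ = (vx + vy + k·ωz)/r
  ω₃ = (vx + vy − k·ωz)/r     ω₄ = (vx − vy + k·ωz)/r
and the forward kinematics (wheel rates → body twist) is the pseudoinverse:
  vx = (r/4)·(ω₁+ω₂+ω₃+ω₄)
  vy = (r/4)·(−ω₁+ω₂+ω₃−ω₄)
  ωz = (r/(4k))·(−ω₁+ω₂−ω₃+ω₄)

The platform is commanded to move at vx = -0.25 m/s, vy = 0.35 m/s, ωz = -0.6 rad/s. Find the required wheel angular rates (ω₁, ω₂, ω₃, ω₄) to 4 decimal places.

(-11.4000, -1.1000, 6.1000, -18.6000)

k = lx + ly = 0.12 + 0.12 = 0.2400;  k·ωz = 0.2400·-0.6 = -0.1440
ω₁ (FL) = (vx − vy − k·ωz)/r = -0.4560/0.04 = -11.4000
ω₂ (FR) = (vx + vy + k·ωz)/r = -0.0440/0.04 = -1.1000
ω₃ (RL) = (vx + vy − k·ωz)/r = 0.2440/0.04 = 6.1000
ω₄ (RR) = (vx − vy + k·ωz)/r = -0.7440/0.04 = -18.6000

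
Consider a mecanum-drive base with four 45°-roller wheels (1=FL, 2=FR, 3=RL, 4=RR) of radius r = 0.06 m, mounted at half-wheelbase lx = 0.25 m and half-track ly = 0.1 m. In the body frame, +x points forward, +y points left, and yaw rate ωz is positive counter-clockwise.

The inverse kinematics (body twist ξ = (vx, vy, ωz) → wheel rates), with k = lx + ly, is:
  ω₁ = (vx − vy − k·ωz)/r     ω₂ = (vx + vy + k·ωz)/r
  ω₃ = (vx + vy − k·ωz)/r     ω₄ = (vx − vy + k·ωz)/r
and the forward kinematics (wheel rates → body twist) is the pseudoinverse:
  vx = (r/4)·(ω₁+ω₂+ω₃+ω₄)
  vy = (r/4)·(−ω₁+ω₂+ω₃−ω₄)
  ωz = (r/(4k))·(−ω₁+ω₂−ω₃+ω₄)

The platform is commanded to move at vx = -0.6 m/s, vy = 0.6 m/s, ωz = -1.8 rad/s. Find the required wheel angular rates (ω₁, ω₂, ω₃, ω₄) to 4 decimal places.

(-9.5000, -10.5000, 10.5000, -30.5000)

k = lx + ly = 0.25 + 0.1 = 0.3500;  k·ωz = 0.3500·-1.8 = -0.6300
ω₁ (FL) = (vx − vy − k·ωz)/r = -0.5700/0.06 = -9.5000
ω₂ (FR) = (vx + vy + k·ωz)/r = -0.6300/0.06 = -10.5000
ω₃ (RL) = (vx + vy − k·ωz)/r = 0.6300/0.06 = 10.5000
ω₄ (RR) = (vx − vy + k·ωz)/r = -1.8300/0.06 = -30.5000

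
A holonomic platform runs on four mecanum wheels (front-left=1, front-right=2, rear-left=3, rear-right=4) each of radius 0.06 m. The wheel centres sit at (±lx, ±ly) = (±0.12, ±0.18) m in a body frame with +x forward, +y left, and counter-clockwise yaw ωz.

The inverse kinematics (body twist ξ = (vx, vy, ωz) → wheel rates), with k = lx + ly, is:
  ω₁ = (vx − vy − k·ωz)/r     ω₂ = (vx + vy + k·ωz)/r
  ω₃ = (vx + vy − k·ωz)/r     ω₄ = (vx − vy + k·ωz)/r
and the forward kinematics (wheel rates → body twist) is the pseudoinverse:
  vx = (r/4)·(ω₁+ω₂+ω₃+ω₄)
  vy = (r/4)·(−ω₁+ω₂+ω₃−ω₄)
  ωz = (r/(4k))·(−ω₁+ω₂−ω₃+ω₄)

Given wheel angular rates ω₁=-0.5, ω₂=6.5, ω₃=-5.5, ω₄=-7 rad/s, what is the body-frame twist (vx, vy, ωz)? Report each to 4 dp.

k = lx + ly = 0.12 + 0.18 = 0.3000
ω₁+ω₂+ω₃+ω₄ = -6.5000  →  vx = (0.06/4)·-6.5000 = -0.0975
−ω₁+ω₂+ω₃−ω₄ = 8.5000  →  vy = (0.06/4)·8.5000 = 0.1275
−ω₁+ω₂−ω₃+ω₄ = 5.5000  →  ωz = (0.06/1.2000)·5.5000 = 0.2750

(-0.0975, 0.1275, 0.2750)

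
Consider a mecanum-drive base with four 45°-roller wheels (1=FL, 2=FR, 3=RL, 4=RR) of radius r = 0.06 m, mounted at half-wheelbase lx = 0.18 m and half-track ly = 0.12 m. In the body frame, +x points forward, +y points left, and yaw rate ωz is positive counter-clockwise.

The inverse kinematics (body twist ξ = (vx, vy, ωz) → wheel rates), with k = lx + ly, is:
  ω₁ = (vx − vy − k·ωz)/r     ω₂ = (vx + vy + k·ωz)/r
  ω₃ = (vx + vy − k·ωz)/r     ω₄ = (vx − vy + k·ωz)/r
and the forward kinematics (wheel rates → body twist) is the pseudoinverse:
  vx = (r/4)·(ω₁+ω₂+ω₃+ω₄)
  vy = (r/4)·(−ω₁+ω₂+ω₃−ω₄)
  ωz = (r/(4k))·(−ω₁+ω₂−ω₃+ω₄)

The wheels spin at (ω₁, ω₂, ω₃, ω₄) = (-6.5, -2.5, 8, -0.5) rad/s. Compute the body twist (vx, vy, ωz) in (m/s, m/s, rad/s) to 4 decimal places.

k = lx + ly = 0.18 + 0.12 = 0.3000
ω₁+ω₂+ω₃+ω₄ = -1.5000  →  vx = (0.06/4)·-1.5000 = -0.0225
−ω₁+ω₂+ω₃−ω₄ = 12.5000  →  vy = (0.06/4)·12.5000 = 0.1875
−ω₁+ω₂−ω₃+ω₄ = -4.5000  →  ωz = (0.06/1.2000)·-4.5000 = -0.2250

(-0.0225, 0.1875, -0.2250)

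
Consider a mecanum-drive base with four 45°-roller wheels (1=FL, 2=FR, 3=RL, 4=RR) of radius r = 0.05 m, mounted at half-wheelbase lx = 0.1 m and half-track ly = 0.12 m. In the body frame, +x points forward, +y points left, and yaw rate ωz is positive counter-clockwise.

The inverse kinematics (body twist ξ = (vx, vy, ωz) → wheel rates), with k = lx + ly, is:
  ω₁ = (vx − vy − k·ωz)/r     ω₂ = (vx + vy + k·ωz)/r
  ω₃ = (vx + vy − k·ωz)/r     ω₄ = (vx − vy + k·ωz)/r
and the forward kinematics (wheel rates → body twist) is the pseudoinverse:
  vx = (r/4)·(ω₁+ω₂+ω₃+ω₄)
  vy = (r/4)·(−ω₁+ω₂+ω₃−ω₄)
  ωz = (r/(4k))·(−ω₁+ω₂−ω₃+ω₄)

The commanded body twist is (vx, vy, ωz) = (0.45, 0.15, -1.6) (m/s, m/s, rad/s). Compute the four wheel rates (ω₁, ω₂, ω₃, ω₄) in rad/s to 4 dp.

(13.0400, 4.9600, 19.0400, -1.0400)

k = lx + ly = 0.1 + 0.12 = 0.2200;  k·ωz = 0.2200·-1.6 = -0.3520
ω₁ (FL) = (vx − vy − k·ωz)/r = 0.6520/0.05 = 13.0400
ω₂ (FR) = (vx + vy + k·ωz)/r = 0.2480/0.05 = 4.9600
ω₃ (RL) = (vx + vy − k·ωz)/r = 0.9520/0.05 = 19.0400
ω₄ (RR) = (vx − vy + k·ωz)/r = -0.0520/0.05 = -1.0400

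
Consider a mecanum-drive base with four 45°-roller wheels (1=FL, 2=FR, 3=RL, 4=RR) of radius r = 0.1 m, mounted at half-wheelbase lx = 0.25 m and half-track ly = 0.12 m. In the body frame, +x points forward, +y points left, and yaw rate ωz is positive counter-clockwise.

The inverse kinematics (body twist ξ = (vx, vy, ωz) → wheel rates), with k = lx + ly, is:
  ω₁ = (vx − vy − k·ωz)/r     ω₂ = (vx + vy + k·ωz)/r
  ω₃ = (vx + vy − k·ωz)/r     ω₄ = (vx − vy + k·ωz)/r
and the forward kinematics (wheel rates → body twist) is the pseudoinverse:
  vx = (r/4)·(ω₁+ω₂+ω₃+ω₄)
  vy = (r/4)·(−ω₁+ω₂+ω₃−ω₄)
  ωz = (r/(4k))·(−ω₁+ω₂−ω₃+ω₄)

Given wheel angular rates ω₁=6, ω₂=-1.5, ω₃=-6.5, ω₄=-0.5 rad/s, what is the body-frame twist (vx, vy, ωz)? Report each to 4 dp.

(-0.0625, -0.3375, -0.1014)

k = lx + ly = 0.25 + 0.12 = 0.3700
ω₁+ω₂+ω₃+ω₄ = -2.5000  →  vx = (0.1/4)·-2.5000 = -0.0625
−ω₁+ω₂+ω₃−ω₄ = -13.5000  →  vy = (0.1/4)·-13.5000 = -0.3375
−ω₁+ω₂−ω₃+ω₄ = -1.5000  →  ωz = (0.1/1.4800)·-1.5000 = -0.1014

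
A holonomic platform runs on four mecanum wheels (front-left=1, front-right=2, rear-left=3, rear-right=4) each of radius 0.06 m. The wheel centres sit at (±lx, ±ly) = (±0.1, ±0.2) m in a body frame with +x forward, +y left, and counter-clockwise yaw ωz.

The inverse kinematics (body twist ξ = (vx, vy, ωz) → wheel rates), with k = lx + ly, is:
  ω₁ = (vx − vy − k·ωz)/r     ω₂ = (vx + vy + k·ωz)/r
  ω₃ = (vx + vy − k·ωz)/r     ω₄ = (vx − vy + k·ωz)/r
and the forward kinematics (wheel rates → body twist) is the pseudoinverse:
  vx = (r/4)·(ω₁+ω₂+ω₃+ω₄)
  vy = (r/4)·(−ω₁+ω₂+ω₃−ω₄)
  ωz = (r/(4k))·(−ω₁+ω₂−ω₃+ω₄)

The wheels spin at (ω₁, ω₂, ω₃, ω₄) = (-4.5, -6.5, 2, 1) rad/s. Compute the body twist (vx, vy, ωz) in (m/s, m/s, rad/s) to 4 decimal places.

k = lx + ly = 0.1 + 0.2 = 0.3000
ω₁+ω₂+ω₃+ω₄ = -8.0000  →  vx = (0.06/4)·-8.0000 = -0.1200
−ω₁+ω₂+ω₃−ω₄ = -1.0000  →  vy = (0.06/4)·-1.0000 = -0.0150
−ω₁+ω₂−ω₃+ω₄ = -3.0000  →  ωz = (0.06/1.2000)·-3.0000 = -0.1500

(-0.1200, -0.0150, -0.1500)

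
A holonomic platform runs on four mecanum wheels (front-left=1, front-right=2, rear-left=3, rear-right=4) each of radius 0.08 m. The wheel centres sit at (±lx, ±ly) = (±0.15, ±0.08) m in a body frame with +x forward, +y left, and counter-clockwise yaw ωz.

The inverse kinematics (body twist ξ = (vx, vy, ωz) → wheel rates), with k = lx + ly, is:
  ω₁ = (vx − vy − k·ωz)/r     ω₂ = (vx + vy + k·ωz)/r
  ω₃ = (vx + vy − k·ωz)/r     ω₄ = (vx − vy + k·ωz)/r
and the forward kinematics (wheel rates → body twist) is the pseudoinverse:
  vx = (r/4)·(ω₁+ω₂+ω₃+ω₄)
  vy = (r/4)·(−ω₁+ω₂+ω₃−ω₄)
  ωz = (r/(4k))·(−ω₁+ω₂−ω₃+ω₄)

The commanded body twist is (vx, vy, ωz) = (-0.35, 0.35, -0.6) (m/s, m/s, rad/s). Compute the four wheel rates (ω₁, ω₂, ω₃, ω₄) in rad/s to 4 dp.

(-7.0250, -1.7250, 1.7250, -10.4750)

k = lx + ly = 0.15 + 0.08 = 0.2300;  k·ωz = 0.2300·-0.6 = -0.1380
ω₁ (FL) = (vx − vy − k·ωz)/r = -0.5620/0.08 = -7.0250
ω₂ (FR) = (vx + vy + k·ωz)/r = -0.1380/0.08 = -1.7250
ω₃ (RL) = (vx + vy − k·ωz)/r = 0.1380/0.08 = 1.7250
ω₄ (RR) = (vx − vy + k·ωz)/r = -0.8380/0.08 = -10.4750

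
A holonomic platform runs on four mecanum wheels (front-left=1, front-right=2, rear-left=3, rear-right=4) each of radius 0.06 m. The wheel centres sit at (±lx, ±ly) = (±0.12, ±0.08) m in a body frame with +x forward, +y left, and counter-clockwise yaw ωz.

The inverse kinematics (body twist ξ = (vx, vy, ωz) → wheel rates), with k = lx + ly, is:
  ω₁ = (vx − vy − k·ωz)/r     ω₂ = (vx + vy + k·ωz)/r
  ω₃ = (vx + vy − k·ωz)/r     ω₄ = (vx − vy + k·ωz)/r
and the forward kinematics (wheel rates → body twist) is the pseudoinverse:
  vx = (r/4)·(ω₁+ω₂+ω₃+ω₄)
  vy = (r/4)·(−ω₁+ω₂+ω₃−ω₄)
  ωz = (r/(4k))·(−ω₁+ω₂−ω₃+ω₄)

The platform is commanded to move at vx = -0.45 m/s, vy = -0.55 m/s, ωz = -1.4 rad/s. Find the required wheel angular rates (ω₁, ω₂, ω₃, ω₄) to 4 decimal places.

k = lx + ly = 0.12 + 0.08 = 0.2000;  k·ωz = 0.2000·-1.4 = -0.2800
ω₁ (FL) = (vx − vy − k·ωz)/r = 0.3800/0.06 = 6.3333
ω₂ (FR) = (vx + vy + k·ωz)/r = -1.2800/0.06 = -21.3333
ω₃ (RL) = (vx + vy − k·ωz)/r = -0.7200/0.06 = -12.0000
ω₄ (RR) = (vx − vy + k·ωz)/r = -0.1800/0.06 = -3.0000

(6.3333, -21.3333, -12.0000, -3.0000)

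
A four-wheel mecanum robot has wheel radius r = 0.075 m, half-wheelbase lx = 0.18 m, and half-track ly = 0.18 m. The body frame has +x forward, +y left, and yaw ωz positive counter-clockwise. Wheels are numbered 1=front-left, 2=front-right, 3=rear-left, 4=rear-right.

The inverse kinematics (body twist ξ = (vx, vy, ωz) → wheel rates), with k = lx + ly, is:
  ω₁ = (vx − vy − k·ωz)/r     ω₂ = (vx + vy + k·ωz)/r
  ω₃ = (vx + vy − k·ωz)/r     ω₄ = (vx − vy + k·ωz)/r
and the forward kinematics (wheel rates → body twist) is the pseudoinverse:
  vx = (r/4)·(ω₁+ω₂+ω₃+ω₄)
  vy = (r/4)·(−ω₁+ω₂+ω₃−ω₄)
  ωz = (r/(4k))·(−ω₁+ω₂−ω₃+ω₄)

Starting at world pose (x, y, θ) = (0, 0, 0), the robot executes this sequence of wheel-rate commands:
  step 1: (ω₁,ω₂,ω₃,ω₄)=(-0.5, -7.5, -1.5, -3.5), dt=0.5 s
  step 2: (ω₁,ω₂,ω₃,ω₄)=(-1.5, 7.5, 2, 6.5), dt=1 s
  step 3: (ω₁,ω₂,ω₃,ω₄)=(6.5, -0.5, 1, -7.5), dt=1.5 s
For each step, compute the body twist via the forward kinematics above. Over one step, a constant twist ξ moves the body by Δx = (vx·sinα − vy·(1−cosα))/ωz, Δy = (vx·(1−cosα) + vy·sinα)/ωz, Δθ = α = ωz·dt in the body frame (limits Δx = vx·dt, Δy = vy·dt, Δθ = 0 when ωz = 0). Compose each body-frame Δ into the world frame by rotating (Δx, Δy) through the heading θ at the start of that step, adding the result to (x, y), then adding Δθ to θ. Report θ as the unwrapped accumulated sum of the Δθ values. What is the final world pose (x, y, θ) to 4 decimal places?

(0.1209, 0.1221, -0.7422)

step 1: ξ=(vx,vy,ωz)=(-0.2437, -0.0938, -0.4688), dt=0.5 → body Δ=(-0.1262, -0.0322, -0.2344) → world pose (-0.1262, -0.0322, -0.2344)
step 2: ξ=(vx,vy,ωz)=(0.2719, 0.0844, 0.7031), dt=1.0 → body Δ=(0.2216, 0.1693, 0.7031) → world pose (0.1286, 0.0810, 0.4688)
step 3: ξ=(vx,vy,ωz)=(-0.0094, 0.0281, -0.8073), dt=1.5 → body Δ=(0.0117, 0.0401, -1.2109) → world pose (0.1209, 0.1221, -0.7422)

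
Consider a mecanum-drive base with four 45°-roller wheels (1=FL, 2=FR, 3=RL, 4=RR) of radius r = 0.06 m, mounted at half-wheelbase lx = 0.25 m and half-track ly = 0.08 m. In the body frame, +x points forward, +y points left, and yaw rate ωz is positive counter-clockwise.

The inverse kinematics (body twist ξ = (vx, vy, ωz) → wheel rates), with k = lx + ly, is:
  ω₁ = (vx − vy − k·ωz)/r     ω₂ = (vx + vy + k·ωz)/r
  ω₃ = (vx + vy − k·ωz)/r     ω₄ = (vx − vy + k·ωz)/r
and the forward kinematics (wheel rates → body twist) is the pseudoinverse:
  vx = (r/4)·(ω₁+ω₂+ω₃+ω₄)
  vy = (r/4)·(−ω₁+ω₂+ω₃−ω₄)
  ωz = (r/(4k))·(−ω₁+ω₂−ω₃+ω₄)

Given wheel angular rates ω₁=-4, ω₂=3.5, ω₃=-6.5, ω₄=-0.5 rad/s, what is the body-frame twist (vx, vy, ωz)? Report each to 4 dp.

(-0.1125, 0.0225, 0.6136)

k = lx + ly = 0.25 + 0.08 = 0.3300
ω₁+ω₂+ω₃+ω₄ = -7.5000  →  vx = (0.06/4)·-7.5000 = -0.1125
−ω₁+ω₂+ω₃−ω₄ = 1.5000  →  vy = (0.06/4)·1.5000 = 0.0225
−ω₁+ω₂−ω₃+ω₄ = 13.5000  →  ωz = (0.06/1.3200)·13.5000 = 0.6136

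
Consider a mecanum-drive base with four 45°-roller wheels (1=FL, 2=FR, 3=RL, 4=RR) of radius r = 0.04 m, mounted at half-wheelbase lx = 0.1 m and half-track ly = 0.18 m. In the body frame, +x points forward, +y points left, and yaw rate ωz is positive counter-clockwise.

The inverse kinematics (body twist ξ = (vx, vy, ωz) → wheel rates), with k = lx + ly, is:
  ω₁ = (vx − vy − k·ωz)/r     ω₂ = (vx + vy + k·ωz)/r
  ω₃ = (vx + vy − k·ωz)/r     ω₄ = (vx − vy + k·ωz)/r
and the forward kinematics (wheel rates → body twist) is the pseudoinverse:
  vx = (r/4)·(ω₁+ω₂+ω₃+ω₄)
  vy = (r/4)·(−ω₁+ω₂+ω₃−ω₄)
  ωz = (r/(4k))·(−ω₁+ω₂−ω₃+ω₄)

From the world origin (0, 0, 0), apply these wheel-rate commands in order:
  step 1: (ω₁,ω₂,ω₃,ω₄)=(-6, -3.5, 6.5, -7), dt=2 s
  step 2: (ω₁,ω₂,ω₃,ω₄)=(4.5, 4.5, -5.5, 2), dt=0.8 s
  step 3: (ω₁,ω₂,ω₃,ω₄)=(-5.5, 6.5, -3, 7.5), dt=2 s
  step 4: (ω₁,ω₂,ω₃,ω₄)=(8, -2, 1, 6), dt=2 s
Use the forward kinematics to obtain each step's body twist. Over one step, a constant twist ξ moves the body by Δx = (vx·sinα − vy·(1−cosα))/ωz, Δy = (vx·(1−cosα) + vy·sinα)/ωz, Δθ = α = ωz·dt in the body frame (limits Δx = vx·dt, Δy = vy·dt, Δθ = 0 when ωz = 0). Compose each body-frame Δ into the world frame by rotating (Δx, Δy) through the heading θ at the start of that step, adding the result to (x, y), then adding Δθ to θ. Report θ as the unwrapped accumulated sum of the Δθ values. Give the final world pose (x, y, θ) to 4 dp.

(0.4205, 0.3375, 0.6786)

step 1: ξ=(vx,vy,ωz)=(-0.1000, 0.1600, -0.3929), dt=2.0 → body Δ=(-0.0607, 0.3627, -0.7857) → world pose (-0.0607, 0.3627, -0.7857)
step 2: ξ=(vx,vy,ωz)=(0.0550, -0.0750, 0.2679), dt=0.8 → body Δ=(0.0501, -0.0548, 0.2143) → world pose (-0.0641, 0.2885, -0.5714)
step 3: ξ=(vx,vy,ωz)=(0.0550, 0.0150, 0.8036), dt=2.0 → body Δ=(0.0491, 0.0896, 1.6071) → world pose (0.0256, 0.3373, 1.0357)
step 4: ξ=(vx,vy,ωz)=(0.1300, -0.1500, -0.1786), dt=2.0 → body Δ=(0.2015, -0.3396, -0.3571) → world pose (0.4205, 0.3375, 0.6786)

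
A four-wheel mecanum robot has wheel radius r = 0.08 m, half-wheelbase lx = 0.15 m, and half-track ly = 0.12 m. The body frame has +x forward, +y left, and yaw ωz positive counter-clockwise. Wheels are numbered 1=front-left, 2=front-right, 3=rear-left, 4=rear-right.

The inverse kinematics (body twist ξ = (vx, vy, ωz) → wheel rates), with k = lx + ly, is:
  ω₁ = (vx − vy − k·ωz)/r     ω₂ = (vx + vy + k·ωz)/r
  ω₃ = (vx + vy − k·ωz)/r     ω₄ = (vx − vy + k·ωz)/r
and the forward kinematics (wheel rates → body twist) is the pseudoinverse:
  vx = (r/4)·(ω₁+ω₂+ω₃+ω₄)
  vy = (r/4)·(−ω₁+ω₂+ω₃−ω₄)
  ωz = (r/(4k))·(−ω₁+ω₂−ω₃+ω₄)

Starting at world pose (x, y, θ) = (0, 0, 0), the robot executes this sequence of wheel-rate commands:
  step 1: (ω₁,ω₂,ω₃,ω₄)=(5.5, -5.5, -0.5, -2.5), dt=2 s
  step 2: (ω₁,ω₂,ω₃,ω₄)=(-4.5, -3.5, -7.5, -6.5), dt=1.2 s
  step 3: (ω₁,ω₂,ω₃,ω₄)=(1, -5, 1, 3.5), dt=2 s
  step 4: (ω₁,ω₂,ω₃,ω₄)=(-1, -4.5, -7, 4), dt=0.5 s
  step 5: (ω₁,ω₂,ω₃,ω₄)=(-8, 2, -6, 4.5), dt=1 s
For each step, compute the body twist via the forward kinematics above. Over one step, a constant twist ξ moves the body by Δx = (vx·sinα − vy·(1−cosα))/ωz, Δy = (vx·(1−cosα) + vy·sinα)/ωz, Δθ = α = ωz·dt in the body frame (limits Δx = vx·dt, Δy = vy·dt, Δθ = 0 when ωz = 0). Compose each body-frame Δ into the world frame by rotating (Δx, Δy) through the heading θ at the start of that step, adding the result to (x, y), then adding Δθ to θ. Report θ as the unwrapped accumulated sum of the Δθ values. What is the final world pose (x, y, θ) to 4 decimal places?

step 1: ξ=(vx,vy,ωz)=(-0.0600, -0.1800, -0.9630), dt=2.0 → body Δ=(-0.3103, -0.0913, -1.9259) → world pose (-0.3103, -0.0913, -1.9259)
step 2: ξ=(vx,vy,ωz)=(-0.4400, 0.0000, 0.1481), dt=1.2 → body Δ=(-0.5252, -0.0468, 0.1778) → world pose (-0.1716, 0.4174, -1.7481)
step 3: ξ=(vx,vy,ωz)=(0.0100, -0.1700, -0.2593), dt=2.0 → body Δ=(-0.0671, -0.3300, -0.5185) → world pose (-0.4846, 0.5417, -2.2667)
step 4: ξ=(vx,vy,ωz)=(-0.1700, -0.2900, 0.5556), dt=0.5 → body Δ=(-0.0639, -0.1549, 0.2778) → world pose (-0.5625, 0.6900, -1.9889)
step 5: ξ=(vx,vy,ωz)=(-0.1500, -0.0100, 1.5185), dt=1.0 → body Δ=(-0.0924, -0.1002, 1.5185) → world pose (-0.6166, 0.8151, -0.4704)

(-0.6166, 0.8151, -0.4704)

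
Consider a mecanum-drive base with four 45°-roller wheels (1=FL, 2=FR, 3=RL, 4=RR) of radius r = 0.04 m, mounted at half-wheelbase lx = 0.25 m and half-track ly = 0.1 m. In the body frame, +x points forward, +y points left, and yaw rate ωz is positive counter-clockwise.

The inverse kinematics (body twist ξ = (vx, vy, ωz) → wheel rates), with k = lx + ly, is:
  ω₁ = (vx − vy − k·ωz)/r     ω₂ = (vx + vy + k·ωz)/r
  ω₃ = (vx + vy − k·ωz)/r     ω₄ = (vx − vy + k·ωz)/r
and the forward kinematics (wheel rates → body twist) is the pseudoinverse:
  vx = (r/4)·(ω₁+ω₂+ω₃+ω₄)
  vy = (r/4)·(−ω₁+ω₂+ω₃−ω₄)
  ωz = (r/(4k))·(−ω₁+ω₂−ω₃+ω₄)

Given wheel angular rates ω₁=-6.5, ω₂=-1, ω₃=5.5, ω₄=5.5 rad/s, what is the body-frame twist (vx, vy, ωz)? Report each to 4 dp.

(0.0350, 0.0550, 0.1571)

k = lx + ly = 0.25 + 0.1 = 0.3500
ω₁+ω₂+ω₃+ω₄ = 3.5000  →  vx = (0.04/4)·3.5000 = 0.0350
−ω₁+ω₂+ω₃−ω₄ = 5.5000  →  vy = (0.04/4)·5.5000 = 0.0550
−ω₁+ω₂−ω₃+ω₄ = 5.5000  →  ωz = (0.04/1.4000)·5.5000 = 0.1571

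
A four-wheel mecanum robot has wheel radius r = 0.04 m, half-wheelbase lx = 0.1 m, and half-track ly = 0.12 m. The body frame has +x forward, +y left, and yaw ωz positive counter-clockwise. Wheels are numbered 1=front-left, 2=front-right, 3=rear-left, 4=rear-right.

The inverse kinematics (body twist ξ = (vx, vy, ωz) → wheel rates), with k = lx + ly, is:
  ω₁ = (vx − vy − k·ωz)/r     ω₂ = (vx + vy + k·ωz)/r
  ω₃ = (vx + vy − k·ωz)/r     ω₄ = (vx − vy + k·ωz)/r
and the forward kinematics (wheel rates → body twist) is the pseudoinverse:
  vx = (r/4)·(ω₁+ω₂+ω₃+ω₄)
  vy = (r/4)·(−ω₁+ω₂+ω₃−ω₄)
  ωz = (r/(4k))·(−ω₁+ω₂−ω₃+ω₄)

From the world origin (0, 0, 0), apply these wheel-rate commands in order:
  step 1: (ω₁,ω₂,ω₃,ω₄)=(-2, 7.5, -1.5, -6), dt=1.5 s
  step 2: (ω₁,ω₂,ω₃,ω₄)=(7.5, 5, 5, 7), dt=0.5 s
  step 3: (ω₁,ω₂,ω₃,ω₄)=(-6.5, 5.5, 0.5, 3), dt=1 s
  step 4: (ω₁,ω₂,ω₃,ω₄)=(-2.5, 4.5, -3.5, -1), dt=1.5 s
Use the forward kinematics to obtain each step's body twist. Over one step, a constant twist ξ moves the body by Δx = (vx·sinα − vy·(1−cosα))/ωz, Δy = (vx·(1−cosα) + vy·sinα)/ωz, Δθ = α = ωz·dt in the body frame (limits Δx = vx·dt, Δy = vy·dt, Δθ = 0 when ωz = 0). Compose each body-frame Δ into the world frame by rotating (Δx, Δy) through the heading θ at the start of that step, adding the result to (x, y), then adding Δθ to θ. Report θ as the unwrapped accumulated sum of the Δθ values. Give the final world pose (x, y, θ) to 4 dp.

step 1: ξ=(vx,vy,ωz)=(-0.0200, 0.1400, 0.2273), dt=1.5 → body Δ=(-0.0649, 0.2009, 0.3409) → world pose (-0.0649, 0.2009, 0.3409)
step 2: ξ=(vx,vy,ωz)=(0.2450, -0.0450, -0.0227), dt=0.5 → body Δ=(0.1224, -0.0232, -0.0114) → world pose (0.0582, 0.2199, 0.3295)
step 3: ξ=(vx,vy,ωz)=(0.0250, 0.0950, 0.6591), dt=1.0 → body Δ=(-0.0070, 0.0962, 0.6591) → world pose (0.0205, 0.3087, 0.9886)
step 4: ξ=(vx,vy,ωz)=(-0.0250, 0.0450, 0.4318), dt=1.5 → body Δ=(-0.0560, 0.0512, 0.6477) → world pose (-0.0531, 0.2900, 1.6364)

(-0.0531, 0.2900, 1.6364)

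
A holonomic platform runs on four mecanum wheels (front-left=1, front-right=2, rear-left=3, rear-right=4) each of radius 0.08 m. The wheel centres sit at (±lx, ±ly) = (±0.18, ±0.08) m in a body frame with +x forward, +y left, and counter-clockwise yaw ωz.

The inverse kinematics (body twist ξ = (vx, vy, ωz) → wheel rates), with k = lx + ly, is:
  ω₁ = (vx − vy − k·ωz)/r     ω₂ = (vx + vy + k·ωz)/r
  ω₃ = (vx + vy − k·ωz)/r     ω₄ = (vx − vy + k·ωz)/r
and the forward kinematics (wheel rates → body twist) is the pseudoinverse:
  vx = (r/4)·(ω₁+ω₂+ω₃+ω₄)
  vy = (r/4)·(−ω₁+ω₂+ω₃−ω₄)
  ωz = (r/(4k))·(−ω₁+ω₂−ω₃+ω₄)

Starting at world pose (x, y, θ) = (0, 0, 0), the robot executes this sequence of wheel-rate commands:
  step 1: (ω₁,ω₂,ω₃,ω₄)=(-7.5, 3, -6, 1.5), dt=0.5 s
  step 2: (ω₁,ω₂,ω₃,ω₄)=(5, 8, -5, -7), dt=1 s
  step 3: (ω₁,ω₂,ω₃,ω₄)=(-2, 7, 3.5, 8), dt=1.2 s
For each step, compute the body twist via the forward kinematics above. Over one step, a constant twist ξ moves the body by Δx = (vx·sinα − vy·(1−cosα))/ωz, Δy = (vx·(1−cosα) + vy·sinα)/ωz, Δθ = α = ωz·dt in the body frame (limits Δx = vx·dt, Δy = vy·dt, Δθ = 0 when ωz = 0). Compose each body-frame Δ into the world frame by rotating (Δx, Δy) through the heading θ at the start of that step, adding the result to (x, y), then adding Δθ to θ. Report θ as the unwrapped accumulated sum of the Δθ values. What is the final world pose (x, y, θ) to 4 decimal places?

step 1: ξ=(vx,vy,ωz)=(-0.1800, 0.0600, 1.3846), dt=0.5 → body Δ=(-0.0930, -0.0023, 0.6923) → world pose (-0.0930, -0.0023, 0.6923)
step 2: ξ=(vx,vy,ωz)=(0.0200, 0.1000, 0.0769), dt=1.0 → body Δ=(0.0161, 0.1007, 0.0769) → world pose (-0.1448, 0.0855, 0.7692)
step 3: ξ=(vx,vy,ωz)=(0.3300, 0.0900, 1.0385), dt=1.2 → body Δ=(0.2422, 0.2986, 1.2462) → world pose (-0.1785, 0.4685, 2.0154)

(-0.1785, 0.4685, 2.0154)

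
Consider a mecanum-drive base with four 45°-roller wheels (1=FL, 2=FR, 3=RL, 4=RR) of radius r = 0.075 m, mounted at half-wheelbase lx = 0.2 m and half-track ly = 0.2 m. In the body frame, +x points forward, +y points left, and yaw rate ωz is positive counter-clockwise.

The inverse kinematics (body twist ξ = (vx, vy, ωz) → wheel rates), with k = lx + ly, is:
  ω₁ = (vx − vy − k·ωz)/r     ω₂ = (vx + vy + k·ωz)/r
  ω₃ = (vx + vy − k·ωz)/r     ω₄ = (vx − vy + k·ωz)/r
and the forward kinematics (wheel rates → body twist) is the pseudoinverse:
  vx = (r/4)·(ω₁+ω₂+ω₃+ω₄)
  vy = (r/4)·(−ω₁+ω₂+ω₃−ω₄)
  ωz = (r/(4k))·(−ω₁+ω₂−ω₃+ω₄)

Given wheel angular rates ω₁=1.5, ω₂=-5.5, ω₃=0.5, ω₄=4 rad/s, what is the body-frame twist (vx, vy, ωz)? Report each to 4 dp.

(0.0094, -0.1969, -0.1641)

k = lx + ly = 0.2 + 0.2 = 0.4000
ω₁+ω₂+ω₃+ω₄ = 0.5000  →  vx = (0.075/4)·0.5000 = 0.0094
−ω₁+ω₂+ω₃−ω₄ = -10.5000  →  vy = (0.075/4)·-10.5000 = -0.1969
−ω₁+ω₂−ω₃+ω₄ = -3.5000  →  ωz = (0.075/1.6000)·-3.5000 = -0.1641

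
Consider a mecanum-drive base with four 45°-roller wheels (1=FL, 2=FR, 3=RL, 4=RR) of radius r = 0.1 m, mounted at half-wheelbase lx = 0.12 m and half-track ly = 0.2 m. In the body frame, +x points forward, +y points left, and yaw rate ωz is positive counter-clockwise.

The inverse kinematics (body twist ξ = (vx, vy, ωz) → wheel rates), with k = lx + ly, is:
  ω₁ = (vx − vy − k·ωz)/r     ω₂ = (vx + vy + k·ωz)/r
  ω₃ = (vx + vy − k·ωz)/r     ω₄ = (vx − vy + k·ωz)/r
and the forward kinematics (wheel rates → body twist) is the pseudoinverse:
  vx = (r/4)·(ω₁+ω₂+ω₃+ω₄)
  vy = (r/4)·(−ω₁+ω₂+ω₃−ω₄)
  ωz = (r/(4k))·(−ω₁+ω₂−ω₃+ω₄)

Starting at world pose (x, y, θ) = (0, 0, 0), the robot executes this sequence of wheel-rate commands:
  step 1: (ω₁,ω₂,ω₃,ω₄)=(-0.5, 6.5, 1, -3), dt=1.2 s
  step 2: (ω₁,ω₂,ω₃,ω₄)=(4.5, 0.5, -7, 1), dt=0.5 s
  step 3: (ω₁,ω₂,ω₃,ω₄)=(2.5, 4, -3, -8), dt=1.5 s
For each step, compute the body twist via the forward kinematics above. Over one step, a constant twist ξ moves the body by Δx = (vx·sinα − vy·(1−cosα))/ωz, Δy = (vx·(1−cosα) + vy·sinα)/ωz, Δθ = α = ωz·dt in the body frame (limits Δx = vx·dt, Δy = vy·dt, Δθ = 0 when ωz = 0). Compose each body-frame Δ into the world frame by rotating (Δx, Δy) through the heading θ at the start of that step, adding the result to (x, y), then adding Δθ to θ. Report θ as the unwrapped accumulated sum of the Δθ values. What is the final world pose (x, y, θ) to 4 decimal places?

(-0.1055, 0.3947, 0.0273)

step 1: ξ=(vx,vy,ωz)=(0.1000, 0.2750, 0.2344), dt=1.2 → body Δ=(0.0723, 0.3424, 0.2812) → world pose (0.0723, 0.3424, 0.2812)
step 2: ξ=(vx,vy,ωz)=(-0.0250, -0.3000, 0.3125), dt=0.5 → body Δ=(-0.0008, -0.1504, 0.1562) → world pose (0.1133, 0.1978, 0.4375)
step 3: ξ=(vx,vy,ωz)=(-0.1125, 0.1625, -0.2734), dt=1.5 → body Δ=(-0.1148, 0.2711, -0.4102) → world pose (-0.1055, 0.3947, 0.0273)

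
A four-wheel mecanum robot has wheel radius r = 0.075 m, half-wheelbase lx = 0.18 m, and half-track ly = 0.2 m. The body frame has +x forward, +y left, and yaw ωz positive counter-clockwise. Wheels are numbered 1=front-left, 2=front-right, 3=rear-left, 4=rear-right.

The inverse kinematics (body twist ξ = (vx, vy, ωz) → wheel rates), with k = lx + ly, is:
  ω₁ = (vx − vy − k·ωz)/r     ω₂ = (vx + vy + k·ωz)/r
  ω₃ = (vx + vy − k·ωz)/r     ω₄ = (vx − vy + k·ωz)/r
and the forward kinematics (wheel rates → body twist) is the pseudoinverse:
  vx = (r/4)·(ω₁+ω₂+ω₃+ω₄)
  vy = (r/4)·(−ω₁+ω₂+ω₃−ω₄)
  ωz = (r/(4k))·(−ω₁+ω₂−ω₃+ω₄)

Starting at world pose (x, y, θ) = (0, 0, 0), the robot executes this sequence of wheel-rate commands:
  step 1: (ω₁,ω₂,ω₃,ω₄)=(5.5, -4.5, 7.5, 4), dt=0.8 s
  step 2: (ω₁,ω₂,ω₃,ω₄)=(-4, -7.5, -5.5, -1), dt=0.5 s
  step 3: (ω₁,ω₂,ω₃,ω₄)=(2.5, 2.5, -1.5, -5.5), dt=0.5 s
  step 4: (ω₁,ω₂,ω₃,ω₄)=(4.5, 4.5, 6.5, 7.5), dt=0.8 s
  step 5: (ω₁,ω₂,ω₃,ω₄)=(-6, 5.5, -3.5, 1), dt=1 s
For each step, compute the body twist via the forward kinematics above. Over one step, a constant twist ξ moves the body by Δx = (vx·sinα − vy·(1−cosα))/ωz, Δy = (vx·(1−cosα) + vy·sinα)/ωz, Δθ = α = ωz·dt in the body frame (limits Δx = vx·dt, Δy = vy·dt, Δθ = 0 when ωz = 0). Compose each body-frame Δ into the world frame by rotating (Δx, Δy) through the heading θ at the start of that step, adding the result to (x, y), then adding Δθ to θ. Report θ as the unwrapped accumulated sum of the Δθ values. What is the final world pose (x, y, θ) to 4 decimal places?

(0.2205, -0.1494, 0.2220)

step 1: ξ=(vx,vy,ωz)=(0.2344, -0.1219, -0.6661), dt=0.8 → body Δ=(0.1534, -0.1417, -0.5329) → world pose (0.1534, -0.1417, -0.5329)
step 2: ξ=(vx,vy,ωz)=(-0.3375, -0.1500, 0.0493), dt=0.5 → body Δ=(-0.1678, -0.0771, 0.0247) → world pose (-0.0303, -0.1229, -0.5082)
step 3: ξ=(vx,vy,ωz)=(-0.0375, 0.0750, -0.1974), dt=0.5 → body Δ=(-0.0169, 0.0384, -0.0987) → world pose (-0.0264, -0.0811, -0.6069)
step 4: ξ=(vx,vy,ωz)=(0.4312, -0.0188, 0.0493), dt=0.8 → body Δ=(0.3452, -0.0082, 0.0395) → world pose (0.2525, -0.2848, -0.5674)
step 5: ξ=(vx,vy,ωz)=(-0.0562, 0.1312, 0.7895), dt=1.0 → body Δ=(-0.0998, 0.0970, 0.7895) → world pose (0.2205, -0.1494, 0.2220)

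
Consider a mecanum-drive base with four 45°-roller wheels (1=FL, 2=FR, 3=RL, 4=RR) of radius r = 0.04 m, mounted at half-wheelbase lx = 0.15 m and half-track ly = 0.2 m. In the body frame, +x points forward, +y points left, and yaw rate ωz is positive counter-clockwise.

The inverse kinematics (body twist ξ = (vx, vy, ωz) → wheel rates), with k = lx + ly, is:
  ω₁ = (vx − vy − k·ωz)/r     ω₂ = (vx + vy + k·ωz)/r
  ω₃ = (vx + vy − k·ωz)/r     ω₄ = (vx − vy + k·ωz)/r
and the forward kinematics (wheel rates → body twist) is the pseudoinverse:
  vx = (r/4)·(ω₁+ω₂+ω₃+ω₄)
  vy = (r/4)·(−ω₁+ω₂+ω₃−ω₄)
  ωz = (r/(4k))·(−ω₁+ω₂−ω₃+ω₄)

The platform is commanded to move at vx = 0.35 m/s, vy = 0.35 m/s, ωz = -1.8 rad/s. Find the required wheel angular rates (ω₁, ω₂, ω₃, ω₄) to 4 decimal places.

(15.7500, 1.7500, 33.2500, -15.7500)

k = lx + ly = 0.15 + 0.2 = 0.3500;  k·ωz = 0.3500·-1.8 = -0.6300
ω₁ (FL) = (vx − vy − k·ωz)/r = 0.6300/0.04 = 15.7500
ω₂ (FR) = (vx + vy + k·ωz)/r = 0.0700/0.04 = 1.7500
ω₃ (RL) = (vx + vy − k·ωz)/r = 1.3300/0.04 = 33.2500
ω₄ (RR) = (vx − vy + k·ωz)/r = -0.6300/0.04 = -15.7500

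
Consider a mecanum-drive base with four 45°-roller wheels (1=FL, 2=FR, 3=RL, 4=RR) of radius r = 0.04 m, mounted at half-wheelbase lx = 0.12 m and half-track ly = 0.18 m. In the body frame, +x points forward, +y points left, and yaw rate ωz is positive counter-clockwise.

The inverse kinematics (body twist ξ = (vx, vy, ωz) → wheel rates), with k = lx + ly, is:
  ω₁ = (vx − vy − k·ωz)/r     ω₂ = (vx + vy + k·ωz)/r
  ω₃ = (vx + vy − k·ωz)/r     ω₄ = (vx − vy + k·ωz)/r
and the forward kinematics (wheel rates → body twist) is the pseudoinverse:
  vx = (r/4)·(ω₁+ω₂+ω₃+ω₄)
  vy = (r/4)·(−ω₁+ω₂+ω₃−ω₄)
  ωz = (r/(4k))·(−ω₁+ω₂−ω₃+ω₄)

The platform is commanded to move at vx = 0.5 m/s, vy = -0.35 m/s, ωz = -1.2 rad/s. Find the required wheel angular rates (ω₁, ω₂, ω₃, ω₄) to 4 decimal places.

(30.2500, -5.2500, 12.7500, 12.2500)

k = lx + ly = 0.12 + 0.18 = 0.3000;  k·ωz = 0.3000·-1.2 = -0.3600
ω₁ (FL) = (vx − vy − k·ωz)/r = 1.2100/0.04 = 30.2500
ω₂ (FR) = (vx + vy + k·ωz)/r = -0.2100/0.04 = -5.2500
ω₃ (RL) = (vx + vy − k·ωz)/r = 0.5100/0.04 = 12.7500
ω₄ (RR) = (vx − vy + k·ωz)/r = 0.4900/0.04 = 12.2500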